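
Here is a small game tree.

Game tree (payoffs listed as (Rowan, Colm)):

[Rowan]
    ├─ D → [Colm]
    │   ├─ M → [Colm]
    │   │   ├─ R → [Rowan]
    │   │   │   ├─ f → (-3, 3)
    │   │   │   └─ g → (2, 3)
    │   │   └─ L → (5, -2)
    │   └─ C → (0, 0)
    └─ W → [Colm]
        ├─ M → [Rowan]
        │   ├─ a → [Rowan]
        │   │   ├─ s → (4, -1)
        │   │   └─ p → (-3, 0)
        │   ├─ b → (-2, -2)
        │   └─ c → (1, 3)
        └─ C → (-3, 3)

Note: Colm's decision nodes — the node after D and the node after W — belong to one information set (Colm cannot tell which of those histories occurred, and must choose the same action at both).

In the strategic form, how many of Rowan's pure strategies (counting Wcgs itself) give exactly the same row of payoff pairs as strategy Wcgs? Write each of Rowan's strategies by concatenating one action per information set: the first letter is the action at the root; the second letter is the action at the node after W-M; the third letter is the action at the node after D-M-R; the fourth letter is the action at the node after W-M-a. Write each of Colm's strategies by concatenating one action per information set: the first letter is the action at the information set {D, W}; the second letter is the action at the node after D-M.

4

Row for Wcgs (columns MR, ML, CR, CL): (1,3) (1,3) (-3,3) (-3,3).
Under Wcgs, Rowan's choice at the node after D-M-R and at the node after W-M-a can never be reached regardless of what Colm does, so varying those choices leaves every outcome unchanged.
Holding the reachable choices fixed and varying the unreachable ones freely already gives 2 × 2 = 4 equivalent strategies.
No other strategy reproduces this row, so those 4 are the full class: Wcfs, Wcfp, Wcgs, Wcgp.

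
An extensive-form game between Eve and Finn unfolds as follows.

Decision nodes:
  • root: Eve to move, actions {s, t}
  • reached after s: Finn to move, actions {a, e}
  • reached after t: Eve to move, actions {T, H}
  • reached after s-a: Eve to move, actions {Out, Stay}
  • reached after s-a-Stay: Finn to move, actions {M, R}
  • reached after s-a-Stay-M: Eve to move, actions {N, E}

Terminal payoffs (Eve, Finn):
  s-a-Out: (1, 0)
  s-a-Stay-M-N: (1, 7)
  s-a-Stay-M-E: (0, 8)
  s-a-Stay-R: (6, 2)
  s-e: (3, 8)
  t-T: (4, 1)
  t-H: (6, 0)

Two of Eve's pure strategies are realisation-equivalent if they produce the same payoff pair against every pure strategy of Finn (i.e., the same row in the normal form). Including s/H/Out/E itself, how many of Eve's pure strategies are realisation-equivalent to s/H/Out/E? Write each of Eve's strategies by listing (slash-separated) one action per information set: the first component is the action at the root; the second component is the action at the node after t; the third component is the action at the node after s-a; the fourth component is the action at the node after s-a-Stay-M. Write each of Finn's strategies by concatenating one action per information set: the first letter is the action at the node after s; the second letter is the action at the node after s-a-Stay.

4

Row for s/H/Out/E (columns aM, aR, eM, eR): (1,0) (1,0) (3,8) (3,8).
Under s/H/Out/E, Eve's choice at the node after t and at the node after s-a-Stay-M can never be reached regardless of what Finn does, so varying those choices leaves every outcome unchanged.
Holding the reachable choices fixed and varying the unreachable ones freely already gives 2 × 2 = 4 equivalent strategies.
No other strategy reproduces this row, so those 4 are the full class: s/T/Out/N, s/T/Out/E, s/H/Out/N, s/H/Out/E.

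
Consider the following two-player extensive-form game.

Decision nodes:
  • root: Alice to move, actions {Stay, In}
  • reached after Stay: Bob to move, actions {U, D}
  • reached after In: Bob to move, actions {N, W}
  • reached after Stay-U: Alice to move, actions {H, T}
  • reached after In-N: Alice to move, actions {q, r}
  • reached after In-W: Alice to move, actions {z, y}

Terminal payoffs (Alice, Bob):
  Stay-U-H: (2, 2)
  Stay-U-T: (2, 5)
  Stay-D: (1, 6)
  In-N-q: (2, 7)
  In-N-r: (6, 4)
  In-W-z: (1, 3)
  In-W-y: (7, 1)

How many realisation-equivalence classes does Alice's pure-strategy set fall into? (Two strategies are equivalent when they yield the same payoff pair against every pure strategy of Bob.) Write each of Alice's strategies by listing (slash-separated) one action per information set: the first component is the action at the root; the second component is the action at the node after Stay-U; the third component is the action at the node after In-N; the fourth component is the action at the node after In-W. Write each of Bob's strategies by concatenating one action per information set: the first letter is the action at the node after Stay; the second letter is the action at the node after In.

Alice has 16 pure strategies: Stay/H/q/z, Stay/H/q/y, Stay/H/r/z, Stay/H/r/y, Stay/T/q/z, Stay/T/q/y, Stay/T/r/z, Stay/T/r/y, In/H/q/z, In/H/q/y, In/H/r/z, In/H/r/y, In/T/q/z, In/T/q/y, In/T/r/z, In/T/r/y. Columns: UN, UW, DN, DW.
{Stay/H/q/z, Stay/H/q/y, Stay/H/r/z, Stay/H/r/y} → row (2,2) (2,2) (1,6) (1,6)
{Stay/T/q/z, Stay/T/q/y, Stay/T/r/z, Stay/T/r/y} → row (2,5) (2,5) (1,6) (1,6)
{In/H/q/z, In/T/q/z} → row (2,7) (1,3) (2,7) (1,3)
{In/H/q/y, In/T/q/y} → row (2,7) (7,1) (2,7) (7,1)
{In/H/r/z, In/T/r/z} → row (6,4) (1,3) (6,4) (1,3)
{In/H/r/y, In/T/r/y} → row (6,4) (7,1) (6,4) (7,1)
That's 6 distinct rows out of 16 strategies.

6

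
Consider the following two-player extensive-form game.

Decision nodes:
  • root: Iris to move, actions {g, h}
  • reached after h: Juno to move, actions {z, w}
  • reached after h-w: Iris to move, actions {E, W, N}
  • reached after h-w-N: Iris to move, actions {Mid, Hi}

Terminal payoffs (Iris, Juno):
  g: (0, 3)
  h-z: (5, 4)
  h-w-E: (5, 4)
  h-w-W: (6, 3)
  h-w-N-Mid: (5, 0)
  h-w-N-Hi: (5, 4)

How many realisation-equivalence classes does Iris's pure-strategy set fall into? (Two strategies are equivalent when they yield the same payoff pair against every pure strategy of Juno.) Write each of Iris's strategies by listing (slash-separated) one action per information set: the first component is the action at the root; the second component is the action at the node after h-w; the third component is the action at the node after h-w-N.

4

Iris has 12 pure strategies: g/E/Mid, g/E/Hi, g/W/Mid, g/W/Hi, g/N/Mid, g/N/Hi, h/E/Mid, h/E/Hi, h/W/Mid, h/W/Hi, h/N/Mid, h/N/Hi. Columns: z, w.
{g/E/Mid, g/E/Hi, g/W/Mid, g/W/Hi, g/N/Mid, g/N/Hi} → row (0,3) (0,3)
{h/E/Mid, h/E/Hi, h/N/Hi} → row (5,4) (5,4)
{h/W/Mid, h/W/Hi} → row (5,4) (6,3)
{h/N/Mid} → row (5,4) (5,0)
That's 4 distinct rows out of 12 strategies.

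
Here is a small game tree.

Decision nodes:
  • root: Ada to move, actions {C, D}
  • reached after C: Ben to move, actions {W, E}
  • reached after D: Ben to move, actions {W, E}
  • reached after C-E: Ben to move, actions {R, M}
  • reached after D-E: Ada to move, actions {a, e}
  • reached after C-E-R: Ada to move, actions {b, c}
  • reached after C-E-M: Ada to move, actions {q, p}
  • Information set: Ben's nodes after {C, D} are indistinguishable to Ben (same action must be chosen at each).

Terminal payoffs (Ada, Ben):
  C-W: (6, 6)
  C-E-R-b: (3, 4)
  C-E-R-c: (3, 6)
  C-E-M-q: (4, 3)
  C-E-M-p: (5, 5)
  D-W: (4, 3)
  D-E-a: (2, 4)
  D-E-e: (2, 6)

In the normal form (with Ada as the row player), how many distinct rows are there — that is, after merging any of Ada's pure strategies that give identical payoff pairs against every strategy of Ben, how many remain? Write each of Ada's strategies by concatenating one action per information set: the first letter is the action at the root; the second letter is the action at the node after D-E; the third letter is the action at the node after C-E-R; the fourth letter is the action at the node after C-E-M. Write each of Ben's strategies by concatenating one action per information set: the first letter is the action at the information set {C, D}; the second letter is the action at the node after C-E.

6

Ada has 16 pure strategies: Cabq, Cabp, Cacq, Cacp, Cebq, Cebp, Cecq, Cecp, Dabq, Dabp, Dacq, Dacp, Debq, Debp, Decq, Decp. Columns: WR, WM, ER, EM.
{Cabq, Cebq} → row (6,6) (6,6) (3,4) (4,3)
{Cabp, Cebp} → row (6,6) (6,6) (3,4) (5,5)
{Cacq, Cecq} → row (6,6) (6,6) (3,6) (4,3)
{Cacp, Cecp} → row (6,6) (6,6) (3,6) (5,5)
{Dabq, Dabp, Dacq, Dacp} → row (4,3) (4,3) (2,4) (2,4)
{Debq, Debp, Decq, Decp} → row (4,3) (4,3) (2,6) (2,6)
That's 6 distinct rows out of 16 strategies.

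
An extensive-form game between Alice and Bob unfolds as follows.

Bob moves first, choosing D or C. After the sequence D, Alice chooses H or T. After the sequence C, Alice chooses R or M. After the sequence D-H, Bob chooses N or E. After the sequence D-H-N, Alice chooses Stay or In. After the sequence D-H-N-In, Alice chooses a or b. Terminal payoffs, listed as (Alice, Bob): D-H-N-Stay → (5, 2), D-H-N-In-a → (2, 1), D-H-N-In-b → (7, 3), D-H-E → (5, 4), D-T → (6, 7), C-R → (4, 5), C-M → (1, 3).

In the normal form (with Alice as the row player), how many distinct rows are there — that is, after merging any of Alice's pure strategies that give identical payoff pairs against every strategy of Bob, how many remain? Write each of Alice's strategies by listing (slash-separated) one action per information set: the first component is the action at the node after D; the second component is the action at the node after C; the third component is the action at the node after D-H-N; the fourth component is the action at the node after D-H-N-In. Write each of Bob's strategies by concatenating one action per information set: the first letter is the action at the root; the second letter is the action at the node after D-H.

8

Alice has 16 pure strategies: H/R/Stay/a, H/R/Stay/b, H/R/In/a, H/R/In/b, H/M/Stay/a, H/M/Stay/b, H/M/In/a, H/M/In/b, T/R/Stay/a, T/R/Stay/b, T/R/In/a, T/R/In/b, T/M/Stay/a, T/M/Stay/b, T/M/In/a, T/M/In/b. Columns: DN, DE, CN, CE.
{H/R/Stay/a, H/R/Stay/b} → row (5,2) (5,4) (4,5) (4,5)
{H/R/In/a} → row (2,1) (5,4) (4,5) (4,5)
{H/R/In/b} → row (7,3) (5,4) (4,5) (4,5)
{H/M/Stay/a, H/M/Stay/b} → row (5,2) (5,4) (1,3) (1,3)
{H/M/In/a} → row (2,1) (5,4) (1,3) (1,3)
{H/M/In/b} → row (7,3) (5,4) (1,3) (1,3)
{T/R/Stay/a, T/R/Stay/b, T/R/In/a, T/R/In/b} → row (6,7) (6,7) (4,5) (4,5)
{T/M/Stay/a, T/M/Stay/b, T/M/In/a, T/M/In/b} → row (6,7) (6,7) (1,3) (1,3)
That's 8 distinct rows out of 16 strategies.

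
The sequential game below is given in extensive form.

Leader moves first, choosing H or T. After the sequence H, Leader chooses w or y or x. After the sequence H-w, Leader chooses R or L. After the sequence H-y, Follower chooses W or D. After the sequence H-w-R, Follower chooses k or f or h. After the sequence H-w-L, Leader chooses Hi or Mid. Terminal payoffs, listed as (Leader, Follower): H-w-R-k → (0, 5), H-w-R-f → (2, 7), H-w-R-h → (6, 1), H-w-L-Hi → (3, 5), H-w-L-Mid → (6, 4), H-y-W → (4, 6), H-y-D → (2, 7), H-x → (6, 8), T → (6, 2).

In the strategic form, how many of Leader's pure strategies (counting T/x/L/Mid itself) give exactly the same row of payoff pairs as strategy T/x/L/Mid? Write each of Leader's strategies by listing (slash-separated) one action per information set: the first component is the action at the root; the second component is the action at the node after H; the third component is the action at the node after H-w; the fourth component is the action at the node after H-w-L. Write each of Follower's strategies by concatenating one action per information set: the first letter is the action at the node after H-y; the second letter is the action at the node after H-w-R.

Row for T/x/L/Mid (columns Wk, Wf, Wh, Dk, Df, Dh): (6,2) (6,2) (6,2) (6,2) (6,2) (6,2).
Under T/x/L/Mid, Leader's choice at the node after H and at the node after H-w and at the node after H-w-L can never be reached regardless of what Follower does, so varying those choices leaves every outcome unchanged.
Holding the reachable choices fixed and varying the unreachable ones freely already gives 3 × 2 × 2 = 12 equivalent strategies.
No other strategy reproduces this row, so those 12 are the full class: T/w/R/Hi, T/w/R/Mid, T/w/L/Hi, T/w/L/Mid, T/y/R/Hi, T/y/R/Mid, T/y/L/Hi, T/y/L/Mid, T/x/R/Hi, T/x/R/Mid, T/x/L/Hi, T/x/L/Mid.

12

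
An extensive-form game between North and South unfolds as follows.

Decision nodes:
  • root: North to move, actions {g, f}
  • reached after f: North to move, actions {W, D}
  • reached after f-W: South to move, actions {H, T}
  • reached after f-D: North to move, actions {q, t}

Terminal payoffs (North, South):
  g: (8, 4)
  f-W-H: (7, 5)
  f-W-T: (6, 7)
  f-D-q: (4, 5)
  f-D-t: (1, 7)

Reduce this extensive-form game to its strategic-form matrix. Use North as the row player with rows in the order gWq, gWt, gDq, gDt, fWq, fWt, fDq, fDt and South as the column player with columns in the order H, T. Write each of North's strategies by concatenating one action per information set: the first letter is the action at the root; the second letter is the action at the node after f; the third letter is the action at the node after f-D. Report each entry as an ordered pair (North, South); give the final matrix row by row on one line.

            H        T
 gWq    (8,4)    (8,4)
 gWt    (8,4)    (8,4)
 gDq    (8,4)    (8,4)
 gDt    (8,4)    (8,4)
 fWq    (7,5)    (6,7)
 fWt    (7,5)    (6,7)
 fDq    (4,5)    (4,5)
 fDt    (1,7)    (1,7)

gWq: (8,4) (8,4) | gWt: (8,4) (8,4) | gDq: (8,4) (8,4) | gDt: (8,4) (8,4) | fWq: (7,5) (6,7) | fWt: (7,5) (6,7) | fDq: (4,5) (4,5) | fDt: (1,7) (1,7)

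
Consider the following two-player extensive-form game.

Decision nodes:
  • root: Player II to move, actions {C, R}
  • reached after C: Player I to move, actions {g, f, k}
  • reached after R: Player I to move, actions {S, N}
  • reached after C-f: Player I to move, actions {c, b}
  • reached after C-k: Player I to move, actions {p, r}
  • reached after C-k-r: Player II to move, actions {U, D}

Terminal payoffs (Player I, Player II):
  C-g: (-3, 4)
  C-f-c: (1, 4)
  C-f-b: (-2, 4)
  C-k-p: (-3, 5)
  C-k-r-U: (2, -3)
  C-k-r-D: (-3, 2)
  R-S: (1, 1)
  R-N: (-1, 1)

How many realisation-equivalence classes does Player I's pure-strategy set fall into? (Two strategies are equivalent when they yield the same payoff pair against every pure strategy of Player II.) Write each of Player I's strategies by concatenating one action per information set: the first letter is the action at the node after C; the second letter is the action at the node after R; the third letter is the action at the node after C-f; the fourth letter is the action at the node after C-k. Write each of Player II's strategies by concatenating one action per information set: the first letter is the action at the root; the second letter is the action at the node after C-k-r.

10

Player I has 24 pure strategies: gScp, gScr, gSbp, gSbr, gNcp, gNcr, gNbp, gNbr, fScp, fScr, fSbp, fSbr, fNcp, fNcr, fNbp, fNbr, kScp, kScr, kSbp, kSbr, kNcp, kNcr, kNbp, kNbr. Columns: CU, CD, RU, RD.
{gScp, gScr, gSbp, gSbr} → row (-3,4) (-3,4) (1,1) (1,1)
{gNcp, gNcr, gNbp, gNbr} → row (-3,4) (-3,4) (-1,1) (-1,1)
{fScp, fScr} → row (1,4) (1,4) (1,1) (1,1)
{fSbp, fSbr} → row (-2,4) (-2,4) (1,1) (1,1)
{fNcp, fNcr} → row (1,4) (1,4) (-1,1) (-1,1)
{fNbp, fNbr} → row (-2,4) (-2,4) (-1,1) (-1,1)
{kScp, kSbp} → row (-3,5) (-3,5) (1,1) (1,1)
{kScr, kSbr} → row (2,-3) (-3,2) (1,1) (1,1)
{kNcp, kNbp} → row (-3,5) (-3,5) (-1,1) (-1,1)
{kNcr, kNbr} → row (2,-3) (-3,2) (-1,1) (-1,1)
That's 10 distinct rows out of 24 strategies.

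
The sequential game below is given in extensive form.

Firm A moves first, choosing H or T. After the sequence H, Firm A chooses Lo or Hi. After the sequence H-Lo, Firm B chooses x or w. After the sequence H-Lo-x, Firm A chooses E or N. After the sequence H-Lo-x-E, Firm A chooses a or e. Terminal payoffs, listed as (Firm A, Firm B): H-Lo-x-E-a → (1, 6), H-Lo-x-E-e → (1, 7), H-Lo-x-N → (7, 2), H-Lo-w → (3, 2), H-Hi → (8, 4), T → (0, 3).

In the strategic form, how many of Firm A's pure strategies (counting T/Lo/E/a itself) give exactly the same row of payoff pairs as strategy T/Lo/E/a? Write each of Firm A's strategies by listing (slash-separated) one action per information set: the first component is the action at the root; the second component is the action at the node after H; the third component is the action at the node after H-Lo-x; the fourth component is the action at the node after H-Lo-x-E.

Row for T/Lo/E/a (columns x, w): (0,3) (0,3).
Under T/Lo/E/a, Firm A's choice at the node after H and at the node after H-Lo-x and at the node after H-Lo-x-E can never be reached regardless of what Firm B does, so varying those choices leaves every outcome unchanged.
Holding the reachable choices fixed and varying the unreachable ones freely already gives 2 × 2 × 2 = 8 equivalent strategies.
No other strategy reproduces this row, so those 8 are the full class: T/Lo/E/a, T/Lo/E/e, T/Lo/N/a, T/Lo/N/e, T/Hi/E/a, T/Hi/E/e, T/Hi/N/a, T/Hi/N/e.

8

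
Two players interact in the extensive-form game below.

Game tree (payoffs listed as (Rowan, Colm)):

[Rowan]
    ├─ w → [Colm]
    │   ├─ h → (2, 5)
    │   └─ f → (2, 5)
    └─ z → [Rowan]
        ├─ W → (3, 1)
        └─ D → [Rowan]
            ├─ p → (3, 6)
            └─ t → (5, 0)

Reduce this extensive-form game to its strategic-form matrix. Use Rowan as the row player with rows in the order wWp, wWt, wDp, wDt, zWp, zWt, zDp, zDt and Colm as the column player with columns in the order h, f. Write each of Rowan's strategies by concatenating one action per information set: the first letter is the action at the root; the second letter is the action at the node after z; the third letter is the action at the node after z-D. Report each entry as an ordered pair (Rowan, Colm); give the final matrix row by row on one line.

            h        f
 wWp    (2,5)    (2,5)
 wWt    (2,5)    (2,5)
 wDp    (2,5)    (2,5)
 wDt    (2,5)    (2,5)
 zWp    (3,1)    (3,1)
 zWt    (3,1)    (3,1)
 zDp    (3,6)    (3,6)
 zDt    (5,0)    (5,0)

wWp: (2,5) (2,5) | wWt: (2,5) (2,5) | wDp: (2,5) (2,5) | wDt: (2,5) (2,5) | zWp: (3,1) (3,1) | zWt: (3,1) (3,1) | zDp: (3,6) (3,6) | zDt: (5,0) (5,0)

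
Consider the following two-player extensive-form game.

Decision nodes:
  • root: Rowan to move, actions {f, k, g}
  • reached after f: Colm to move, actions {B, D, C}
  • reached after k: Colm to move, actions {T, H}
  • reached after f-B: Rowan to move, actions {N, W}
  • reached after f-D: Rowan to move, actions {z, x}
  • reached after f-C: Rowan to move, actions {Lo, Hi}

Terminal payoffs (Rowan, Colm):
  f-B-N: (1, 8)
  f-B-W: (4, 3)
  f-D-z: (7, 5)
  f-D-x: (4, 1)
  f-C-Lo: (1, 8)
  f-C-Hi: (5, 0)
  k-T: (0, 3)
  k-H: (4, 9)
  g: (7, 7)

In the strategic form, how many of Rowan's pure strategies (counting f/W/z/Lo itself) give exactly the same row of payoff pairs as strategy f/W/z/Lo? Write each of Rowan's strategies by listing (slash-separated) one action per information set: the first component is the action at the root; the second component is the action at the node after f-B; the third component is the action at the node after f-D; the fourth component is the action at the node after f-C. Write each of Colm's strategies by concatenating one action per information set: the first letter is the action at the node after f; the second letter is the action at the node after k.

Row for f/W/z/Lo (columns BT, BH, DT, DH, CT, CH): (4,3) (4,3) (7,5) (7,5) (1,8) (1,8).
Every one of Rowan's information sets is on the play path for some reply by Colm when Rowan follows f/W/z/Lo.
Changing the action at any of them therefore changes at least one column, so only f/W/z/Lo itself gives this row.

1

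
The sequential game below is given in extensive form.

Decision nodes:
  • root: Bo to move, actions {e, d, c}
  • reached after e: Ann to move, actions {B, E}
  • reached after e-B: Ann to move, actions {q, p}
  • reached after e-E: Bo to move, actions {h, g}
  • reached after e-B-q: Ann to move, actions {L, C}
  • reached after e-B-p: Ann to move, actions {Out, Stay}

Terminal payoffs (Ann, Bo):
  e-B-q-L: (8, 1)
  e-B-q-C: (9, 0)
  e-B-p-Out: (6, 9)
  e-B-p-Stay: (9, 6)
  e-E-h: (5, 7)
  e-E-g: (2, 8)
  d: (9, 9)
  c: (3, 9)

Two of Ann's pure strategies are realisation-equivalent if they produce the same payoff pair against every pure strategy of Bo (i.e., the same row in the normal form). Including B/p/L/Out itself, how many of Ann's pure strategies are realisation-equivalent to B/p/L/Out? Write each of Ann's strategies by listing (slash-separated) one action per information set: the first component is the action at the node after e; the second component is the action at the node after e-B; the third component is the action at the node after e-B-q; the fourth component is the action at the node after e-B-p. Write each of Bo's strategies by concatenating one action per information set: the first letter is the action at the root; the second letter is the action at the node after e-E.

2

Row for B/p/L/Out (columns eh, eg, dh, dg, ch, cg): (6,9) (6,9) (9,9) (9,9) (3,9) (3,9).
Under B/p/L/Out, Ann's choice at the node after e-B-q can never be reached regardless of what Bo does, so varying those choices leaves every outcome unchanged.
Holding the reachable choices fixed and varying the unreachable one freely already gives 2 equivalent strategies.
No other strategy reproduces this row, so those 2 are the full class: B/p/L/Out, B/p/C/Out.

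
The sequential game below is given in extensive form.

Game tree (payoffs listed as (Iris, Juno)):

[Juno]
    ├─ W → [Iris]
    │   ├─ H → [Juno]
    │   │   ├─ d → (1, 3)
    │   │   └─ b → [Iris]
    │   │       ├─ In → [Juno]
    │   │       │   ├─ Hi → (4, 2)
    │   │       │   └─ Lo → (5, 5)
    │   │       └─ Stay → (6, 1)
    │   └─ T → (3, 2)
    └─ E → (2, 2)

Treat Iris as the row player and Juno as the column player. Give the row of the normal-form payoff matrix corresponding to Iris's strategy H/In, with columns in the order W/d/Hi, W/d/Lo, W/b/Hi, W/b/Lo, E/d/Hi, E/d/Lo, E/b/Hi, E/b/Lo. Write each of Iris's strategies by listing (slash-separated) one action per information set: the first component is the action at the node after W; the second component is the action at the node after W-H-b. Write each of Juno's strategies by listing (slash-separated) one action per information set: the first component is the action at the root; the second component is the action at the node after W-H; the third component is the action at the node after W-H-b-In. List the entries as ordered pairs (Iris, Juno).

(1,3) (1,3) (4,2) (5,5) (2,2) (2,2) (2,2) (2,2)

vs W/d/Hi: Juno plays W → Iris plays H at [W] → Juno plays d at [W-H] → (1, 3)
vs W/d/Lo: Juno plays W → Iris plays H at [W] → Juno plays d at [W-H] → (1, 3)
vs W/b/Hi: Juno plays W → Iris plays H at [W] → Juno plays b at [W-H] → Iris plays In at [W-H-b] → Juno plays Hi at [W-H-b-In] → (4, 2)
vs W/b/Lo: Juno plays W → Iris plays H at [W] → Juno plays b at [W-H] → Iris plays In at [W-H-b] → Juno plays Lo at [W-H-b-In] → (5, 5)
vs E/d/Hi: Juno plays E → (2, 2)
vs E/d/Lo: Juno plays E → (2, 2)
vs E/b/Hi: Juno plays E → (2, 2)
vs E/b/Lo: Juno plays E → (2, 2)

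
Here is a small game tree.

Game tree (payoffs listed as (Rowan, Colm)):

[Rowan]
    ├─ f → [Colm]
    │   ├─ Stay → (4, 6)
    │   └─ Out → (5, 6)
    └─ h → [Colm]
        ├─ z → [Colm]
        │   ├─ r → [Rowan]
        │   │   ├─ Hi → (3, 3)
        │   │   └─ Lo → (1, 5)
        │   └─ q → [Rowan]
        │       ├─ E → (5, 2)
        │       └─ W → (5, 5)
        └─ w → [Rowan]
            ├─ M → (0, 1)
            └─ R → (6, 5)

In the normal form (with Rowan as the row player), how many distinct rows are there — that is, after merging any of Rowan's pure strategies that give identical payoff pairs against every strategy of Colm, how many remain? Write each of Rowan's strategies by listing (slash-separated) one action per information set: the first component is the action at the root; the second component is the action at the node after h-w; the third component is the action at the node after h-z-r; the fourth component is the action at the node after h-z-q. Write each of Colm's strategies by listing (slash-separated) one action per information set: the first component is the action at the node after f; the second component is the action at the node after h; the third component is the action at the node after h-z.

9

Rowan has 16 pure strategies: f/M/Hi/E, f/M/Hi/W, f/M/Lo/E, f/M/Lo/W, f/R/Hi/E, f/R/Hi/W, f/R/Lo/E, f/R/Lo/W, h/M/Hi/E, h/M/Hi/W, h/M/Lo/E, h/M/Lo/W, h/R/Hi/E, h/R/Hi/W, h/R/Lo/E, h/R/Lo/W. Columns: Stay/z/r, Stay/z/q, Stay/w/r, Stay/w/q, Out/z/r, Out/z/q, Out/w/r, Out/w/q.
{f/M/Hi/E, f/M/Hi/W, f/M/Lo/E, f/M/Lo/W, f/R/Hi/E, f/R/Hi/W, f/R/Lo/E, f/R/Lo/W} → row (4,6) (4,6) (4,6) (4,6) (5,6) (5,6) (5,6) (5,6)
{h/M/Hi/E} → row (3,3) (5,2) (0,1) (0,1) (3,3) (5,2) (0,1) (0,1)
{h/M/Hi/W} → row (3,3) (5,5) (0,1) (0,1) (3,3) (5,5) (0,1) (0,1)
{h/M/Lo/E} → row (1,5) (5,2) (0,1) (0,1) (1,5) (5,2) (0,1) (0,1)
{h/M/Lo/W} → row (1,5) (5,5) (0,1) (0,1) (1,5) (5,5) (0,1) (0,1)
{h/R/Hi/E} → row (3,3) (5,2) (6,5) (6,5) (3,3) (5,2) (6,5) (6,5)
{h/R/Hi/W} → row (3,3) (5,5) (6,5) (6,5) (3,3) (5,5) (6,5) (6,5)
{h/R/Lo/E} → row (1,5) (5,2) (6,5) (6,5) (1,5) (5,2) (6,5) (6,5)
{h/R/Lo/W} → row (1,5) (5,5) (6,5) (6,5) (1,5) (5,5) (6,5) (6,5)
That's 9 distinct rows out of 16 strategies.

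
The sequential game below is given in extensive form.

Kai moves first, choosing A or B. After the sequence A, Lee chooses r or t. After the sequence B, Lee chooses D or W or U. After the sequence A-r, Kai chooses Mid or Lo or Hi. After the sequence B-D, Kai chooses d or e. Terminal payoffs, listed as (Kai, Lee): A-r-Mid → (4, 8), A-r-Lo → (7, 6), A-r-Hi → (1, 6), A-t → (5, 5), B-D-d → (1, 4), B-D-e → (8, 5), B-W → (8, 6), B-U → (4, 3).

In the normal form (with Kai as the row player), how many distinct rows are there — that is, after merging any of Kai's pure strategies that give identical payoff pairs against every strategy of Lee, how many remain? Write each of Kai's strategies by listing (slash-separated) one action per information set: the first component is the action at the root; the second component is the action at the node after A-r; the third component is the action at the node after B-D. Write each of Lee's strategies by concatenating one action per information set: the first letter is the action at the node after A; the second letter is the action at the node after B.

5

Kai has 12 pure strategies: A/Mid/d, A/Mid/e, A/Lo/d, A/Lo/e, A/Hi/d, A/Hi/e, B/Mid/d, B/Mid/e, B/Lo/d, B/Lo/e, B/Hi/d, B/Hi/e. Columns: rD, rW, rU, tD, tW, tU.
{A/Mid/d, A/Mid/e} → row (4,8) (4,8) (4,8) (5,5) (5,5) (5,5)
{A/Lo/d, A/Lo/e} → row (7,6) (7,6) (7,6) (5,5) (5,5) (5,5)
{A/Hi/d, A/Hi/e} → row (1,6) (1,6) (1,6) (5,5) (5,5) (5,5)
{B/Mid/d, B/Lo/d, B/Hi/d} → row (1,4) (8,6) (4,3) (1,4) (8,6) (4,3)
{B/Mid/e, B/Lo/e, B/Hi/e} → row (8,5) (8,6) (4,3) (8,5) (8,6) (4,3)
That's 5 distinct rows out of 12 strategies.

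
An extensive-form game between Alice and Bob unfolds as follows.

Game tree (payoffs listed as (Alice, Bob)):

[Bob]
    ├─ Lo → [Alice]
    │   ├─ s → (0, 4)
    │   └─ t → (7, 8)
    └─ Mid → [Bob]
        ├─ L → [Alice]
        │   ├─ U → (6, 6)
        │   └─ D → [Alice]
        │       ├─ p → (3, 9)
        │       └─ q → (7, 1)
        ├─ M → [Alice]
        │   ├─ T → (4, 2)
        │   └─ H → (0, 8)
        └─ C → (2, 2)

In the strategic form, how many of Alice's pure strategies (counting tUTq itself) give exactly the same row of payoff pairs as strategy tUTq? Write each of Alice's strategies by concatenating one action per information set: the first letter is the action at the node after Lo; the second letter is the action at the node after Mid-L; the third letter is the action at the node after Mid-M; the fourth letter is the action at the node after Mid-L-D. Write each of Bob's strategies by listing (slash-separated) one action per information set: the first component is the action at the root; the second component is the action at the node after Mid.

2

Row for tUTq (columns Lo/L, Lo/M, Lo/C, Mid/L, Mid/M, Mid/C): (7,8) (7,8) (7,8) (6,6) (4,2) (2,2).
Under tUTq, Alice's choice at the node after Mid-L-D can never be reached regardless of what Bob does, so varying those choices leaves every outcome unchanged.
Holding the reachable choices fixed and varying the unreachable one freely already gives 2 equivalent strategies.
No other strategy reproduces this row, so those 2 are the full class: tUTp, tUTq.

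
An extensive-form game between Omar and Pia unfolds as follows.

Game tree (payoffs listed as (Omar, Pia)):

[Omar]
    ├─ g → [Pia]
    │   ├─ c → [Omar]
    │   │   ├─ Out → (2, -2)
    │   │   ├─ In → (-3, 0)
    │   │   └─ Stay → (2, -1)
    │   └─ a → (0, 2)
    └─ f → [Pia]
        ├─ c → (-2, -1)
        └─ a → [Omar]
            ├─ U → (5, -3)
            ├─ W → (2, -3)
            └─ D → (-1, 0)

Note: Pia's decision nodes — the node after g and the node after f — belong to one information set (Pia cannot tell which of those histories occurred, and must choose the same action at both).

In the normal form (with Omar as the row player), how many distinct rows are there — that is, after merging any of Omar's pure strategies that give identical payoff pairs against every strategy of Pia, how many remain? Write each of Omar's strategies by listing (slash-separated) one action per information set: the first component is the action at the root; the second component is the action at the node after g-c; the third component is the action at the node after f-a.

6

Omar has 18 pure strategies: g/Out/U, g/Out/W, g/Out/D, g/In/U, g/In/W, g/In/D, g/Stay/U, g/Stay/W, g/Stay/D, f/Out/U, f/Out/W, f/Out/D, f/In/U, f/In/W, f/In/D, f/Stay/U, f/Stay/W, f/Stay/D. Columns: c, a.
{g/Out/U, g/Out/W, g/Out/D} → row (2,-2) (0,2)
{g/In/U, g/In/W, g/In/D} → row (-3,0) (0,2)
{g/Stay/U, g/Stay/W, g/Stay/D} → row (2,-1) (0,2)
{f/Out/U, f/In/U, f/Stay/U} → row (-2,-1) (5,-3)
{f/Out/W, f/In/W, f/Stay/W} → row (-2,-1) (2,-3)
{f/Out/D, f/In/D, f/Stay/D} → row (-2,-1) (-1,0)
That's 6 distinct rows out of 18 strategies.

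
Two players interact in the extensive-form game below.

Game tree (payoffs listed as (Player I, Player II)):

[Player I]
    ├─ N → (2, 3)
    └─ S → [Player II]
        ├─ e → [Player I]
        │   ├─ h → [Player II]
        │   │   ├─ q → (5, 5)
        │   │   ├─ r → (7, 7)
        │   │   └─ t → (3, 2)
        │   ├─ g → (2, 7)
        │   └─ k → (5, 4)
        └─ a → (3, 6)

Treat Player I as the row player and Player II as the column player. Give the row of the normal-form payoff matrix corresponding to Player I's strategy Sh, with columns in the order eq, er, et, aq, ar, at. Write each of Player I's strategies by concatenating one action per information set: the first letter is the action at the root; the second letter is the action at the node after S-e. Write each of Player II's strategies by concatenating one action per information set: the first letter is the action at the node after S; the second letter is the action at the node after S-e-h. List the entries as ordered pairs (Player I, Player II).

vs eq: Player I plays S → Player II plays e at [S] → Player I plays h at [S-e] → Player II plays q at [S-e-h] → (5, 5)
vs er: Player I plays S → Player II plays e at [S] → Player I plays h at [S-e] → Player II plays r at [S-e-h] → (7, 7)
vs et: Player I plays S → Player II plays e at [S] → Player I plays h at [S-e] → Player II plays t at [S-e-h] → (3, 2)
vs aq: Player I plays S → Player II plays a at [S] → (3, 6)
vs ar: Player I plays S → Player II plays a at [S] → (3, 6)
vs at: Player I plays S → Player II plays a at [S] → (3, 6)

(5,5) (7,7) (3,2) (3,6) (3,6) (3,6)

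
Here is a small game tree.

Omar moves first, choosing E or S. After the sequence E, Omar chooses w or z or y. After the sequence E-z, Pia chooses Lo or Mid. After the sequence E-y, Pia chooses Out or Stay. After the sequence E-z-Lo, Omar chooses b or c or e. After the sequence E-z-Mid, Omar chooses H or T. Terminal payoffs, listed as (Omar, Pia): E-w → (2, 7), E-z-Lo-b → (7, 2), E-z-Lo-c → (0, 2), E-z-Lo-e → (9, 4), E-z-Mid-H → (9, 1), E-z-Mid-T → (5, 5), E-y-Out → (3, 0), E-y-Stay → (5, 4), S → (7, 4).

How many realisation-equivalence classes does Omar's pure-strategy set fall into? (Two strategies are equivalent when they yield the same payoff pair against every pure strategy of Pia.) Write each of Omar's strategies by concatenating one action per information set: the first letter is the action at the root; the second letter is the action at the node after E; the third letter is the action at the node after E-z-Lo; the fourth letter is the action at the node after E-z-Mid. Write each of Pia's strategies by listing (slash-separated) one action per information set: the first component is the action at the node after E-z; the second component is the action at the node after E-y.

Omar has 36 pure strategies: EwbH, EwbT, EwcH, EwcT, EweH, EweT, EzbH, EzbT, EzcH, EzcT, EzeH, EzeT, EybH, EybT, EycH, EycT, EyeH, EyeT, SwbH, SwbT, SwcH, SwcT, SweH, SweT, SzbH, SzbT, SzcH, SzcT, SzeH, SzeT, SybH, SybT, SycH, SycT, SyeH, SyeT. Columns: Lo/Out, Lo/Stay, Mid/Out, Mid/Stay.
{EwbH, EwbT, EwcH, EwcT, EweH, EweT} → row (2,7) (2,7) (2,7) (2,7)
{EzbH} → row (7,2) (7,2) (9,1) (9,1)
{EzbT} → row (7,2) (7,2) (5,5) (5,5)
{EzcH} → row (0,2) (0,2) (9,1) (9,1)
{EzcT} → row (0,2) (0,2) (5,5) (5,5)
{EzeH} → row (9,4) (9,4) (9,1) (9,1)
{EzeT} → row (9,4) (9,4) (5,5) (5,5)
{EybH, EybT, EycH, EycT, EyeH, EyeT} → row (3,0) (5,4) (3,0) (5,4)
{SwbH, SwbT, SwcH, SwcT, SweH, SweT, SzbH, SzbT, SzcH, SzcT, SzeH, SzeT, SybH, SybT, SycH, SycT, SyeH, SyeT} → row (7,4) (7,4) (7,4) (7,4)
That's 9 distinct rows out of 36 strategies.

9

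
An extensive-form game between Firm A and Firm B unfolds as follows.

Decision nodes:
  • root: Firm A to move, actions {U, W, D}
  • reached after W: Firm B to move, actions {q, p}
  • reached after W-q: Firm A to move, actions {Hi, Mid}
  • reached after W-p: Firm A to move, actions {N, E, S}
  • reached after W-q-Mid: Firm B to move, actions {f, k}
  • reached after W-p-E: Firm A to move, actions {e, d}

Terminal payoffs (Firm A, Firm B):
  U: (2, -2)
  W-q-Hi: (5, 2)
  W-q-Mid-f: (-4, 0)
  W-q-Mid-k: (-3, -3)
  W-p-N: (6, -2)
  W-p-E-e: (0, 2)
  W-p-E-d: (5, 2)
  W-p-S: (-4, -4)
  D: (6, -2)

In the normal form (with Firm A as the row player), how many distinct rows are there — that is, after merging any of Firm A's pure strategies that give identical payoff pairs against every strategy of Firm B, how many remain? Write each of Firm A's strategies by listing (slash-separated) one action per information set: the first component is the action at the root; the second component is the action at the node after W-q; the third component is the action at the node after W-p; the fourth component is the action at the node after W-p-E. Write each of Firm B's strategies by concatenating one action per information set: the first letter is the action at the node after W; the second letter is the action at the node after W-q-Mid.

Firm A has 36 pure strategies: U/Hi/N/e, U/Hi/N/d, U/Hi/E/e, U/Hi/E/d, U/Hi/S/e, U/Hi/S/d, U/Mid/N/e, U/Mid/N/d, U/Mid/E/e, U/Mid/E/d, U/Mid/S/e, U/Mid/S/d, W/Hi/N/e, W/Hi/N/d, W/Hi/E/e, W/Hi/E/d, W/Hi/S/e, W/Hi/S/d, W/Mid/N/e, W/Mid/N/d, W/Mid/E/e, W/Mid/E/d, W/Mid/S/e, W/Mid/S/d, D/Hi/N/e, D/Hi/N/d, D/Hi/E/e, D/Hi/E/d, D/Hi/S/e, D/Hi/S/d, D/Mid/N/e, D/Mid/N/d, D/Mid/E/e, D/Mid/E/d, D/Mid/S/e, D/Mid/S/d. Columns: qf, qk, pf, pk.
{U/Hi/N/e, U/Hi/N/d, U/Hi/E/e, U/Hi/E/d, U/Hi/S/e, U/Hi/S/d, U/Mid/N/e, U/Mid/N/d, U/Mid/E/e, U/Mid/E/d, U/Mid/S/e, U/Mid/S/d} → row (2,-2) (2,-2) (2,-2) (2,-2)
{W/Hi/N/e, W/Hi/N/d} → row (5,2) (5,2) (6,-2) (6,-2)
{W/Hi/E/e} → row (5,2) (5,2) (0,2) (0,2)
{W/Hi/E/d} → row (5,2) (5,2) (5,2) (5,2)
{W/Hi/S/e, W/Hi/S/d} → row (5,2) (5,2) (-4,-4) (-4,-4)
{W/Mid/N/e, W/Mid/N/d} → row (-4,0) (-3,-3) (6,-2) (6,-2)
{W/Mid/E/e} → row (-4,0) (-3,-3) (0,2) (0,2)
{W/Mid/E/d} → row (-4,0) (-3,-3) (5,2) (5,2)
{W/Mid/S/e, W/Mid/S/d} → row (-4,0) (-3,-3) (-4,-4) (-4,-4)
{D/Hi/N/e, D/Hi/N/d, D/Hi/E/e, D/Hi/E/d, D/Hi/S/e, D/Hi/S/d, D/Mid/N/e, D/Mid/N/d, D/Mid/E/e, D/Mid/E/d, D/Mid/S/e, D/Mid/S/d} → row (6,-2) (6,-2) (6,-2) (6,-2)
That's 10 distinct rows out of 36 strategies.

10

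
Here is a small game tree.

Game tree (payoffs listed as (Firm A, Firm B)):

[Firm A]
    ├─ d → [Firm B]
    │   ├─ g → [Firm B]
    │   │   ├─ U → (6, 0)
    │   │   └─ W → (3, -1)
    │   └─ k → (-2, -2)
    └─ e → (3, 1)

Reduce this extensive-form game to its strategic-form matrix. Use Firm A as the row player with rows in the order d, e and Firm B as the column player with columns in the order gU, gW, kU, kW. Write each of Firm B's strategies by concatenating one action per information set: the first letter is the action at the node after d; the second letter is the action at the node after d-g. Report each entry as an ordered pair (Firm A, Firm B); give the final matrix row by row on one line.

d: (6,0) (3,-1) (-2,-2) (-2,-2) | e: (3,1) (3,1) (3,1) (3,1)

Row d: gU→(6,0), gW→(3,-1), kU→(-2,-2), kW→(-2,-2)
Row e: gU→(3,1), gW→(3,1), kU→(3,1), kW→(3,1)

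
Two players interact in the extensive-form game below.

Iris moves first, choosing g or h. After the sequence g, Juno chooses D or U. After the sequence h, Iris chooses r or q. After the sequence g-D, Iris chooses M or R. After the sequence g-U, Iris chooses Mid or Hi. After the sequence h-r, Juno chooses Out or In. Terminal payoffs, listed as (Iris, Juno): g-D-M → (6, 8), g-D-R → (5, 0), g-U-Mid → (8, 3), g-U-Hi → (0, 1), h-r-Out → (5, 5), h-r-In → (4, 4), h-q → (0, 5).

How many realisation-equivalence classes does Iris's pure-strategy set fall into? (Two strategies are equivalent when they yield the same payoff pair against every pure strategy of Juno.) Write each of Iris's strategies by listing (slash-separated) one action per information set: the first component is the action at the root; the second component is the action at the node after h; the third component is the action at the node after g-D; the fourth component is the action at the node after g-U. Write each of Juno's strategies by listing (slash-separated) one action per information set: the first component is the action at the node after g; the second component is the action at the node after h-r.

6

Iris has 16 pure strategies: g/r/M/Mid, g/r/M/Hi, g/r/R/Mid, g/r/R/Hi, g/q/M/Mid, g/q/M/Hi, g/q/R/Mid, g/q/R/Hi, h/r/M/Mid, h/r/M/Hi, h/r/R/Mid, h/r/R/Hi, h/q/M/Mid, h/q/M/Hi, h/q/R/Mid, h/q/R/Hi. Columns: D/Out, D/In, U/Out, U/In.
{g/r/M/Mid, g/q/M/Mid} → row (6,8) (6,8) (8,3) (8,3)
{g/r/M/Hi, g/q/M/Hi} → row (6,8) (6,8) (0,1) (0,1)
{g/r/R/Mid, g/q/R/Mid} → row (5,0) (5,0) (8,3) (8,3)
{g/r/R/Hi, g/q/R/Hi} → row (5,0) (5,0) (0,1) (0,1)
{h/r/M/Mid, h/r/M/Hi, h/r/R/Mid, h/r/R/Hi} → row (5,5) (4,4) (5,5) (4,4)
{h/q/M/Mid, h/q/M/Hi, h/q/R/Mid, h/q/R/Hi} → row (0,5) (0,5) (0,5) (0,5)
That's 6 distinct rows out of 16 strategies.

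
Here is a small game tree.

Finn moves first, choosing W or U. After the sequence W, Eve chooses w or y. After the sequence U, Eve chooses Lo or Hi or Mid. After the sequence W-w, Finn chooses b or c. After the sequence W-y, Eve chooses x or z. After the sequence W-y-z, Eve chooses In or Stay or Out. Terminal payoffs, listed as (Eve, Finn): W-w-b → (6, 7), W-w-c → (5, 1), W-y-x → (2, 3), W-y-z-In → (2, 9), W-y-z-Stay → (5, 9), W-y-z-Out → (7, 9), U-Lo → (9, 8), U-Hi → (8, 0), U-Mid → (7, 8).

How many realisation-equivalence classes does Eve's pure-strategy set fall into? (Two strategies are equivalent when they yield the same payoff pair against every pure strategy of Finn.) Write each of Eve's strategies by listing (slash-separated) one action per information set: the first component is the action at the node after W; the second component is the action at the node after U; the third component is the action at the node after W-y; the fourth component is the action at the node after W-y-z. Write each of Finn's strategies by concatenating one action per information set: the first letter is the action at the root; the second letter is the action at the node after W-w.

15

Eve has 36 pure strategies: w/Lo/x/In, w/Lo/x/Stay, w/Lo/x/Out, w/Lo/z/In, w/Lo/z/Stay, w/Lo/z/Out, w/Hi/x/In, w/Hi/x/Stay, w/Hi/x/Out, w/Hi/z/In, w/Hi/z/Stay, w/Hi/z/Out, w/Mid/x/In, w/Mid/x/Stay, w/Mid/x/Out, w/Mid/z/In, w/Mid/z/Stay, w/Mid/z/Out, y/Lo/x/In, y/Lo/x/Stay, y/Lo/x/Out, y/Lo/z/In, y/Lo/z/Stay, y/Lo/z/Out, y/Hi/x/In, y/Hi/x/Stay, y/Hi/x/Out, y/Hi/z/In, y/Hi/z/Stay, y/Hi/z/Out, y/Mid/x/In, y/Mid/x/Stay, y/Mid/x/Out, y/Mid/z/In, y/Mid/z/Stay, y/Mid/z/Out. Columns: Wb, Wc, Ub, Uc.
{w/Lo/x/In, w/Lo/x/Stay, w/Lo/x/Out, w/Lo/z/In, w/Lo/z/Stay, w/Lo/z/Out} → row (6,7) (5,1) (9,8) (9,8)
{w/Hi/x/In, w/Hi/x/Stay, w/Hi/x/Out, w/Hi/z/In, w/Hi/z/Stay, w/Hi/z/Out} → row (6,7) (5,1) (8,0) (8,0)
{w/Mid/x/In, w/Mid/x/Stay, w/Mid/x/Out, w/Mid/z/In, w/Mid/z/Stay, w/Mid/z/Out} → row (6,7) (5,1) (7,8) (7,8)
{y/Lo/x/In, y/Lo/x/Stay, y/Lo/x/Out} → row (2,3) (2,3) (9,8) (9,8)
{y/Lo/z/In} → row (2,9) (2,9) (9,8) (9,8)
{y/Lo/z/Stay} → row (5,9) (5,9) (9,8) (9,8)
{y/Lo/z/Out} → row (7,9) (7,9) (9,8) (9,8)
{y/Hi/x/In, y/Hi/x/Stay, y/Hi/x/Out} → row (2,3) (2,3) (8,0) (8,0)
{y/Hi/z/In} → row (2,9) (2,9) (8,0) (8,0)
{y/Hi/z/Stay} → row (5,9) (5,9) (8,0) (8,0)
{y/Hi/z/Out} → row (7,9) (7,9) (8,0) (8,0)
{y/Mid/x/In, y/Mid/x/Stay, y/Mid/x/Out} → row (2,3) (2,3) (7,8) (7,8)
{y/Mid/z/In} → row (2,9) (2,9) (7,8) (7,8)
{y/Mid/z/Stay} → row (5,9) (5,9) (7,8) (7,8)
{y/Mid/z/Out} → row (7,9) (7,9) (7,8) (7,8)
That's 15 distinct rows out of 36 strategies.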